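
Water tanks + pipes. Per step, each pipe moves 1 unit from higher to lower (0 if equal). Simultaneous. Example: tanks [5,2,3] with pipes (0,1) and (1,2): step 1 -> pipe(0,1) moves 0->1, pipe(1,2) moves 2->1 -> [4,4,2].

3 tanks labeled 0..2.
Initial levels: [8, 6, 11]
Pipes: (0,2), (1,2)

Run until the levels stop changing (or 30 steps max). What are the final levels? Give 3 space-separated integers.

Answer: 9 9 7

Derivation:
Step 1: flows [2->0,2->1] -> levels [9 7 9]
Step 2: flows [0=2,2->1] -> levels [9 8 8]
Step 3: flows [0->2,1=2] -> levels [8 8 9]
Step 4: flows [2->0,2->1] -> levels [9 9 7]
Step 5: flows [0->2,1->2] -> levels [8 8 9]
  -> period-2 cycle: step 5 state = step 3 state; never stabilizes
  -> state at step 30: (30-3) mod 2 = 1, same as step 4 -> [9 9 7]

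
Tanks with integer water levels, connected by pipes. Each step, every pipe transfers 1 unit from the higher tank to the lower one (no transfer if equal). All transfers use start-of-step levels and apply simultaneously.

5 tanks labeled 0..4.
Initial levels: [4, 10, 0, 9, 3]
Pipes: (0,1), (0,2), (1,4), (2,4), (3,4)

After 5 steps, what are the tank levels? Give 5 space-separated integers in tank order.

Answer: 6 4 4 5 7

Derivation:
Step 1: flows [1->0,0->2,1->4,4->2,3->4] -> levels [4 8 2 8 4]
Step 2: flows [1->0,0->2,1->4,4->2,3->4] -> levels [4 6 4 7 5]
Step 3: flows [1->0,0=2,1->4,4->2,3->4] -> levels [5 4 5 6 6]
Step 4: flows [0->1,0=2,4->1,4->2,3=4] -> levels [4 6 6 6 4]
Step 5: flows [1->0,2->0,1->4,2->4,3->4] -> levels [6 4 4 5 7]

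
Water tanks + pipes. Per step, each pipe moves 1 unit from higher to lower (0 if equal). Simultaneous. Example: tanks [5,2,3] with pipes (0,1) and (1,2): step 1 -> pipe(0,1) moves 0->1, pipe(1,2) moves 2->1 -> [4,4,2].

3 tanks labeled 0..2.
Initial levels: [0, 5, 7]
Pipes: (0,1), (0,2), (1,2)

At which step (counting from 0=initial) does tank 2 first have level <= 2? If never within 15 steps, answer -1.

Step 1: flows [1->0,2->0,2->1] -> levels [2 5 5]
Step 2: flows [1->0,2->0,1=2] -> levels [4 4 4]
Step 3: flows [0=1,0=2,1=2] -> levels [4 4 4]
  -> stable; tank 2 stays at 4 > 2
Tank 2 never reaches <=2 within 15 steps

Answer: -1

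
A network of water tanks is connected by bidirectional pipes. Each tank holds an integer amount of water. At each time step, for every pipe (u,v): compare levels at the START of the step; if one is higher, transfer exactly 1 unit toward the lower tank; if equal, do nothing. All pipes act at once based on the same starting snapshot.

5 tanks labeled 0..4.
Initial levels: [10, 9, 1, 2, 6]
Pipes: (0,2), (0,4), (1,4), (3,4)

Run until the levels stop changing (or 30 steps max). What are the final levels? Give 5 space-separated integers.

Answer: 4 6 5 5 8

Derivation:
Step 1: flows [0->2,0->4,1->4,4->3] -> levels [8 8 2 3 7]
Step 2: flows [0->2,0->4,1->4,4->3] -> levels [6 7 3 4 8]
Step 3: flows [0->2,4->0,4->1,4->3] -> levels [6 8 4 5 5]
Step 4: flows [0->2,0->4,1->4,3=4] -> levels [4 7 5 5 7]
Step 5: flows [2->0,4->0,1=4,4->3] -> levels [6 7 4 6 5]
Step 6: flows [0->2,0->4,1->4,3->4] -> levels [4 6 5 5 8]
Step 7: flows [2->0,4->0,4->1,4->3] -> levels [6 7 4 6 5]
  -> period-2 cycle: step 7 state = step 5 state; never stabilizes
  -> state at step 30: (30-5) mod 2 = 1, same as step 6 -> [4 6 5 5 8]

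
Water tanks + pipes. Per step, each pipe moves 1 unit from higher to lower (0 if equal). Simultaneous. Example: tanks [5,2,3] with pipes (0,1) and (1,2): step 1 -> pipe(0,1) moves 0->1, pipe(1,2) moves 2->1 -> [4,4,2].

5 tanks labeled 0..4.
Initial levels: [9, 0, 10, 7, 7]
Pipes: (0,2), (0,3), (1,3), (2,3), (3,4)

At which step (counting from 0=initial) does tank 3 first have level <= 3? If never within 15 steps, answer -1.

Answer: -1

Derivation:
Step 1: flows [2->0,0->3,3->1,2->3,3=4] -> levels [9 1 8 8 7]
Step 2: flows [0->2,0->3,3->1,2=3,3->4] -> levels [7 2 9 7 8]
Step 3: flows [2->0,0=3,3->1,2->3,4->3] -> levels [8 3 7 8 7]
Step 4: flows [0->2,0=3,3->1,3->2,3->4] -> levels [7 4 9 5 8]
Step 5: flows [2->0,0->3,3->1,2->3,4->3] -> levels [7 5 7 7 7]
Step 6: flows [0=2,0=3,3->1,2=3,3=4] -> levels [7 6 7 6 7]
Step 7: flows [0=2,0->3,1=3,2->3,4->3] -> levels [6 6 6 9 6]
Step 8: flows [0=2,3->0,3->1,3->2,3->4] -> levels [7 7 7 5 7]
Step 9: flows [0=2,0->3,1->3,2->3,4->3] -> levels [6 6 6 9 6]
  -> period-2 cycle (repeats step 7); tank 3 never drops to <=3
Tank 3 never reaches <=3 within 15 steps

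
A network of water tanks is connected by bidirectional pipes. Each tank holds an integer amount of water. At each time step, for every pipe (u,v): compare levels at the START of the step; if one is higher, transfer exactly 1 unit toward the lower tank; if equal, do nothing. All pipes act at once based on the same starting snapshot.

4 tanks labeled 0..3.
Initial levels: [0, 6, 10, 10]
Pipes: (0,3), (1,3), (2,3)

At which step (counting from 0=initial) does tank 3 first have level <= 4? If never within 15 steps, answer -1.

Answer: -1

Derivation:
Step 1: flows [3->0,3->1,2=3] -> levels [1 7 10 8]
Step 2: flows [3->0,3->1,2->3] -> levels [2 8 9 7]
Step 3: flows [3->0,1->3,2->3] -> levels [3 7 8 8]
Step 4: flows [3->0,3->1,2=3] -> levels [4 8 8 6]
Step 5: flows [3->0,1->3,2->3] -> levels [5 7 7 7]
Step 6: flows [3->0,1=3,2=3] -> levels [6 7 7 6]
Step 7: flows [0=3,1->3,2->3] -> levels [6 6 6 8]
Step 8: flows [3->0,3->1,3->2] -> levels [7 7 7 5]
Step 9: flows [0->3,1->3,2->3] -> levels [6 6 6 8]
  -> period-2 cycle (repeats step 7); tank 3 never drops to <=4
Tank 3 never reaches <=4 within 15 steps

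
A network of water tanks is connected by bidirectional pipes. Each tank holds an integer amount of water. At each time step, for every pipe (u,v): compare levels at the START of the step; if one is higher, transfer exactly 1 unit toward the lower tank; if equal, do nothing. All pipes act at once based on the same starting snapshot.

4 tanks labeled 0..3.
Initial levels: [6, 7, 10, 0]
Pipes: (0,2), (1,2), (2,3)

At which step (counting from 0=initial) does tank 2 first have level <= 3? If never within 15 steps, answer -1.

Step 1: flows [2->0,2->1,2->3] -> levels [7 8 7 1]
Step 2: flows [0=2,1->2,2->3] -> levels [7 7 7 2]
Step 3: flows [0=2,1=2,2->3] -> levels [7 7 6 3]
Step 4: flows [0->2,1->2,2->3] -> levels [6 6 7 4]
Step 5: flows [2->0,2->1,2->3] -> levels [7 7 4 5]
Step 6: flows [0->2,1->2,3->2] -> levels [6 6 7 4]
  -> period-2 cycle (repeats step 4); tank 2 never drops to <=3
Tank 2 never reaches <=3 within 15 steps

Answer: -1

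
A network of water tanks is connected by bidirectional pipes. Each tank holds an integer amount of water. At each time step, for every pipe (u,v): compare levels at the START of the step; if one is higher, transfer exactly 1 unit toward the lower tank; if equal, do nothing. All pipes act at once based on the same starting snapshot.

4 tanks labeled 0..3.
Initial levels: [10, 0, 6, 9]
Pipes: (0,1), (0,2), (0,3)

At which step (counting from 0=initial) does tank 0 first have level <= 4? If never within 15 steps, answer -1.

Answer: 7

Derivation:
Step 1: flows [0->1,0->2,0->3] -> levels [7 1 7 10]
Step 2: flows [0->1,0=2,3->0] -> levels [7 2 7 9]
Step 3: flows [0->1,0=2,3->0] -> levels [7 3 7 8]
Step 4: flows [0->1,0=2,3->0] -> levels [7 4 7 7]
Step 5: flows [0->1,0=2,0=3] -> levels [6 5 7 7]
Step 6: flows [0->1,2->0,3->0] -> levels [7 6 6 6]
Step 7: flows [0->1,0->2,0->3] -> levels [4 7 7 7]
Tank 0 first reaches <=4 at step 7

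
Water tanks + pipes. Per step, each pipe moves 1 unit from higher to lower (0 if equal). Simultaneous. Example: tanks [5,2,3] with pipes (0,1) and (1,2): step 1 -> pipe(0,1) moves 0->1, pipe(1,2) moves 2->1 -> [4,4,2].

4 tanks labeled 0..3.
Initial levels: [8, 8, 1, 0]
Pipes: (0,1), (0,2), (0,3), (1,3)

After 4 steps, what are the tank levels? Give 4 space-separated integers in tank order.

Step 1: flows [0=1,0->2,0->3,1->3] -> levels [6 7 2 2]
Step 2: flows [1->0,0->2,0->3,1->3] -> levels [5 5 3 4]
Step 3: flows [0=1,0->2,0->3,1->3] -> levels [3 4 4 6]
Step 4: flows [1->0,2->0,3->0,3->1] -> levels [6 4 3 4]

Answer: 6 4 3 4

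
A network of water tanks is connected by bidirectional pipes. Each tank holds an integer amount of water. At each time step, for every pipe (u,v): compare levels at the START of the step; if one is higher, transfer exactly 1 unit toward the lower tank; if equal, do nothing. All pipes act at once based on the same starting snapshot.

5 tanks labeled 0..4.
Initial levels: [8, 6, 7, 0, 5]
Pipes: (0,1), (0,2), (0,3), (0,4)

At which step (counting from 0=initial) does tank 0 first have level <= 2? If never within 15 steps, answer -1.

Step 1: flows [0->1,0->2,0->3,0->4] -> levels [4 7 8 1 6]
Step 2: flows [1->0,2->0,0->3,4->0] -> levels [6 6 7 2 5]
Step 3: flows [0=1,2->0,0->3,0->4] -> levels [5 6 6 3 6]
Step 4: flows [1->0,2->0,0->3,4->0] -> levels [7 5 5 4 5]
Step 5: flows [0->1,0->2,0->3,0->4] -> levels [3 6 6 5 6]
Step 6: flows [1->0,2->0,3->0,4->0] -> levels [7 5 5 4 5]
  -> period-2 cycle (repeats step 4); tank 0 never drops to <=2
Tank 0 never reaches <=2 within 15 steps

Answer: -1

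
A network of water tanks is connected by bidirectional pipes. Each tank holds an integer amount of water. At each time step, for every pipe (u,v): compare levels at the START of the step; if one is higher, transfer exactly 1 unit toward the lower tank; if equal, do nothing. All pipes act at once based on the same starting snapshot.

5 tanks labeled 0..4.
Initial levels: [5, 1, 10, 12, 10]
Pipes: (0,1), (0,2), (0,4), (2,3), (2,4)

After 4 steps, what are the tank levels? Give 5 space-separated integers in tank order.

Step 1: flows [0->1,2->0,4->0,3->2,2=4] -> levels [6 2 10 11 9]
Step 2: flows [0->1,2->0,4->0,3->2,2->4] -> levels [7 3 9 10 9]
Step 3: flows [0->1,2->0,4->0,3->2,2=4] -> levels [8 4 9 9 8]
Step 4: flows [0->1,2->0,0=4,2=3,2->4] -> levels [8 5 7 9 9]

Answer: 8 5 7 9 9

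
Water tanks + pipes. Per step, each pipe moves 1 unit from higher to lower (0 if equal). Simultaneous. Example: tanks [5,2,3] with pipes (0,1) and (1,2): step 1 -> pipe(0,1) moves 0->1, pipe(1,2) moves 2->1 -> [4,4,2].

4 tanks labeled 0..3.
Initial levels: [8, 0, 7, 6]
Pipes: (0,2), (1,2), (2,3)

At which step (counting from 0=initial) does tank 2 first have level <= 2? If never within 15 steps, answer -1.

Step 1: flows [0->2,2->1,2->3] -> levels [7 1 6 7]
Step 2: flows [0->2,2->1,3->2] -> levels [6 2 7 6]
Step 3: flows [2->0,2->1,2->3] -> levels [7 3 4 7]
Step 4: flows [0->2,2->1,3->2] -> levels [6 4 5 6]
Step 5: flows [0->2,2->1,3->2] -> levels [5 5 6 5]
Step 6: flows [2->0,2->1,2->3] -> levels [6 6 3 6]
Step 7: flows [0->2,1->2,3->2] -> levels [5 5 6 5]
  -> period-2 cycle (repeats step 5); tank 2 never drops to <=2
Tank 2 never reaches <=2 within 15 steps

Answer: -1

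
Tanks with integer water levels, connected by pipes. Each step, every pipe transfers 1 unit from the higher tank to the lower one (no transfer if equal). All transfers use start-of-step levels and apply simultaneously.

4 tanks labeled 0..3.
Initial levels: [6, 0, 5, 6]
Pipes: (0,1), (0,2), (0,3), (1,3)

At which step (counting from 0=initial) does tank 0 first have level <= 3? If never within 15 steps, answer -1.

Answer: 3

Derivation:
Step 1: flows [0->1,0->2,0=3,3->1] -> levels [4 2 6 5]
Step 2: flows [0->1,2->0,3->0,3->1] -> levels [5 4 5 3]
Step 3: flows [0->1,0=2,0->3,1->3] -> levels [3 4 5 5]
Tank 0 first reaches <=3 at step 3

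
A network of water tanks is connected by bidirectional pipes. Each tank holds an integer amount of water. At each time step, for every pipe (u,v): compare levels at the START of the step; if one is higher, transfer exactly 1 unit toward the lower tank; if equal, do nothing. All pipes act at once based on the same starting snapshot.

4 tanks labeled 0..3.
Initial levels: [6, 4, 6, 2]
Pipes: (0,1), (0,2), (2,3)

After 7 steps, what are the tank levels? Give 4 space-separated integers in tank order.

Answer: 4 5 5 4

Derivation:
Step 1: flows [0->1,0=2,2->3] -> levels [5 5 5 3]
Step 2: flows [0=1,0=2,2->3] -> levels [5 5 4 4]
Step 3: flows [0=1,0->2,2=3] -> levels [4 5 5 4]
Step 4: flows [1->0,2->0,2->3] -> levels [6 4 3 5]
Step 5: flows [0->1,0->2,3->2] -> levels [4 5 5 4]
  -> period-2 cycle: step 5 state = step 3 state
  -> state at step 7: (7-3) mod 2 = 0, same as step 3 -> [4 5 5 4]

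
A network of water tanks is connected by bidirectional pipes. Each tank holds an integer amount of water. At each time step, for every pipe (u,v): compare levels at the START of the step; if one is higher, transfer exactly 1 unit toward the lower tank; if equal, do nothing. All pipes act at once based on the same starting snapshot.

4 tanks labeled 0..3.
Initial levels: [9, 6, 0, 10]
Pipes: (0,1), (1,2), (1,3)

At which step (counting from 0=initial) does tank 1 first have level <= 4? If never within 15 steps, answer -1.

Answer: 7

Derivation:
Step 1: flows [0->1,1->2,3->1] -> levels [8 7 1 9]
Step 2: flows [0->1,1->2,3->1] -> levels [7 8 2 8]
Step 3: flows [1->0,1->2,1=3] -> levels [8 6 3 8]
Step 4: flows [0->1,1->2,3->1] -> levels [7 7 4 7]
Step 5: flows [0=1,1->2,1=3] -> levels [7 6 5 7]
Step 6: flows [0->1,1->2,3->1] -> levels [6 7 6 6]
Step 7: flows [1->0,1->2,1->3] -> levels [7 4 7 7]
Tank 1 first reaches <=4 at step 7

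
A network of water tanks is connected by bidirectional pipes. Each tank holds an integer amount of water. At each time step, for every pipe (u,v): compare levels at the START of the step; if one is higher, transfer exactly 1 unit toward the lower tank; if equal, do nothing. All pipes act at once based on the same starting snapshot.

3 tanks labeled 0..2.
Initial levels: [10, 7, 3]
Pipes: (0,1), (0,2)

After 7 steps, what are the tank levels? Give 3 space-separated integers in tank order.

Step 1: flows [0->1,0->2] -> levels [8 8 4]
Step 2: flows [0=1,0->2] -> levels [7 8 5]
Step 3: flows [1->0,0->2] -> levels [7 7 6]
Step 4: flows [0=1,0->2] -> levels [6 7 7]
Step 5: flows [1->0,2->0] -> levels [8 6 6]
Step 6: flows [0->1,0->2] -> levels [6 7 7]
  -> period-2 cycle: step 6 state = step 4 state
  -> state at step 7: (7-4) mod 2 = 1, same as step 5 -> [8 6 6]

Answer: 8 6 6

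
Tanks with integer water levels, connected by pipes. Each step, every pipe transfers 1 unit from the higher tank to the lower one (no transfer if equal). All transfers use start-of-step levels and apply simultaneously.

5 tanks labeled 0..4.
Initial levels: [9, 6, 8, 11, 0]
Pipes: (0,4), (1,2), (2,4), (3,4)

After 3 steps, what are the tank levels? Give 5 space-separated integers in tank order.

Step 1: flows [0->4,2->1,2->4,3->4] -> levels [8 7 6 10 3]
Step 2: flows [0->4,1->2,2->4,3->4] -> levels [7 6 6 9 6]
Step 3: flows [0->4,1=2,2=4,3->4] -> levels [6 6 6 8 8]

Answer: 6 6 6 8 8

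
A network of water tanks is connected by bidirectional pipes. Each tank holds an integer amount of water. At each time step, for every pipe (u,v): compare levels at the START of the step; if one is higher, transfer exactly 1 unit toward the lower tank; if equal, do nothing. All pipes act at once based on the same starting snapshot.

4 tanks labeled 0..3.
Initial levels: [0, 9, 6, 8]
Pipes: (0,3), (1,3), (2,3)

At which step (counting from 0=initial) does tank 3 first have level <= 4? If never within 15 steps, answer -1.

Answer: 5

Derivation:
Step 1: flows [3->0,1->3,3->2] -> levels [1 8 7 7]
Step 2: flows [3->0,1->3,2=3] -> levels [2 7 7 7]
Step 3: flows [3->0,1=3,2=3] -> levels [3 7 7 6]
Step 4: flows [3->0,1->3,2->3] -> levels [4 6 6 7]
Step 5: flows [3->0,3->1,3->2] -> levels [5 7 7 4]
Tank 3 first reaches <=4 at step 5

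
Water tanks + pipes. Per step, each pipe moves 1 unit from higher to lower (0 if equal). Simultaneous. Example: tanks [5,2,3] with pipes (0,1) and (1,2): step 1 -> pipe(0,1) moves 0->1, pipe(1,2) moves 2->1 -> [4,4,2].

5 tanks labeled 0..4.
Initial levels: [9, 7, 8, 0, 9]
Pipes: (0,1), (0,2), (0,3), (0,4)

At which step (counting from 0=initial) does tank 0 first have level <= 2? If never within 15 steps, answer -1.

Step 1: flows [0->1,0->2,0->3,0=4] -> levels [6 8 9 1 9]
Step 2: flows [1->0,2->0,0->3,4->0] -> levels [8 7 8 2 8]
Step 3: flows [0->1,0=2,0->3,0=4] -> levels [6 8 8 3 8]
Step 4: flows [1->0,2->0,0->3,4->0] -> levels [8 7 7 4 7]
Step 5: flows [0->1,0->2,0->3,0->4] -> levels [4 8 8 5 8]
Step 6: flows [1->0,2->0,3->0,4->0] -> levels [8 7 7 4 7]
  -> period-2 cycle (repeats step 4); tank 0 never drops to <=2
Tank 0 never reaches <=2 within 15 steps

Answer: -1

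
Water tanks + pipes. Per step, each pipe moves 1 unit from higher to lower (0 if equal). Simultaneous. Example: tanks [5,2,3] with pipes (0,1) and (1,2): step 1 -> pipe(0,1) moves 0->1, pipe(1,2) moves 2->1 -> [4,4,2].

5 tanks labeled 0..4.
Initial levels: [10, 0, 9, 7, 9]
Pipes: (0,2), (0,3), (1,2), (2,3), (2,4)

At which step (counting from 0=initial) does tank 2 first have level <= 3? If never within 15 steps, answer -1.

Step 1: flows [0->2,0->3,2->1,2->3,2=4] -> levels [8 1 8 9 9]
Step 2: flows [0=2,3->0,2->1,3->2,4->2] -> levels [9 2 9 7 8]
Step 3: flows [0=2,0->3,2->1,2->3,2->4] -> levels [8 3 6 9 9]
Step 4: flows [0->2,3->0,2->1,3->2,4->2] -> levels [8 4 8 7 8]
Step 5: flows [0=2,0->3,2->1,2->3,2=4] -> levels [7 5 6 9 8]
Step 6: flows [0->2,3->0,2->1,3->2,4->2] -> levels [7 6 8 7 7]
Step 7: flows [2->0,0=3,2->1,2->3,2->4] -> levels [8 7 4 8 8]
Step 8: flows [0->2,0=3,1->2,3->2,4->2] -> levels [7 6 8 7 7]
  -> period-2 cycle (repeats step 6); tank 2 never drops to <=3
Tank 2 never reaches <=3 within 15 steps

Answer: -1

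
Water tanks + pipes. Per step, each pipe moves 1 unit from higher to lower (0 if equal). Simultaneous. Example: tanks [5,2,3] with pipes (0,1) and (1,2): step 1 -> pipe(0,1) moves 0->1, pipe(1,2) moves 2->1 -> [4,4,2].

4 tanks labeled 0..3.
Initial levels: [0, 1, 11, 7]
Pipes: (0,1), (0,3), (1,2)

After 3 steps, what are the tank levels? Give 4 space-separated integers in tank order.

Answer: 4 3 8 4

Derivation:
Step 1: flows [1->0,3->0,2->1] -> levels [2 1 10 6]
Step 2: flows [0->1,3->0,2->1] -> levels [2 3 9 5]
Step 3: flows [1->0,3->0,2->1] -> levels [4 3 8 4]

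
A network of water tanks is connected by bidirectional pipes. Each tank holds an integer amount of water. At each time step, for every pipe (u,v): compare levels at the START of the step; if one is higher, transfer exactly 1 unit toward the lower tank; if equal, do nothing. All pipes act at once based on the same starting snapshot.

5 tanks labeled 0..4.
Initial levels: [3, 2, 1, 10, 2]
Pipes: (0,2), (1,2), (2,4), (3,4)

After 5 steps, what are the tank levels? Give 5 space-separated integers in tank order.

Answer: 2 2 4 5 5

Derivation:
Step 1: flows [0->2,1->2,4->2,3->4] -> levels [2 1 4 9 2]
Step 2: flows [2->0,2->1,2->4,3->4] -> levels [3 2 1 8 4]
Step 3: flows [0->2,1->2,4->2,3->4] -> levels [2 1 4 7 4]
Step 4: flows [2->0,2->1,2=4,3->4] -> levels [3 2 2 6 5]
Step 5: flows [0->2,1=2,4->2,3->4] -> levels [2 2 4 5 5]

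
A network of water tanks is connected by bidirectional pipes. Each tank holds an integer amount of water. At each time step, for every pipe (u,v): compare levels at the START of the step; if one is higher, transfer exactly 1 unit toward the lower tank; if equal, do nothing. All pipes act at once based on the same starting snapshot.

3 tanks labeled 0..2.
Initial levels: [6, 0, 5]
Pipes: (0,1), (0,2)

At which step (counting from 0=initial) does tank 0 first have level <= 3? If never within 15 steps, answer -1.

Step 1: flows [0->1,0->2] -> levels [4 1 6]
Step 2: flows [0->1,2->0] -> levels [4 2 5]
Step 3: flows [0->1,2->0] -> levels [4 3 4]
Step 4: flows [0->1,0=2] -> levels [3 4 4]
Tank 0 first reaches <=3 at step 4

Answer: 4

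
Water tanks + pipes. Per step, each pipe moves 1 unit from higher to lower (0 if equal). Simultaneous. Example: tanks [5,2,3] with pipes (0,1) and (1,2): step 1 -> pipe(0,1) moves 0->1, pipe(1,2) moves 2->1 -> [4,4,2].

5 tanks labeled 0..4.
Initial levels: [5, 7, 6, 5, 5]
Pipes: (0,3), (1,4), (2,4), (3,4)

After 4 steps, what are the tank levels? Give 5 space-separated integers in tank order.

Answer: 5 7 6 6 4

Derivation:
Step 1: flows [0=3,1->4,2->4,3=4] -> levels [5 6 5 5 7]
Step 2: flows [0=3,4->1,4->2,4->3] -> levels [5 7 6 6 4]
Step 3: flows [3->0,1->4,2->4,3->4] -> levels [6 6 5 4 7]
Step 4: flows [0->3,4->1,4->2,4->3] -> levels [5 7 6 6 4]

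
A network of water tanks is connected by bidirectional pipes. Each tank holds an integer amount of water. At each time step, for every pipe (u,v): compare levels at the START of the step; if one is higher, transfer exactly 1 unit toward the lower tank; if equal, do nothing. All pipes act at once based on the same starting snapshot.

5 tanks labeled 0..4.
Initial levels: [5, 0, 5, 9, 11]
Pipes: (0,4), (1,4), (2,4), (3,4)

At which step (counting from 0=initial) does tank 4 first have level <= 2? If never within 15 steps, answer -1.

Step 1: flows [4->0,4->1,4->2,4->3] -> levels [6 1 6 10 7]
Step 2: flows [4->0,4->1,4->2,3->4] -> levels [7 2 7 9 5]
Step 3: flows [0->4,4->1,2->4,3->4] -> levels [6 3 6 8 7]
Step 4: flows [4->0,4->1,4->2,3->4] -> levels [7 4 7 7 5]
Step 5: flows [0->4,4->1,2->4,3->4] -> levels [6 5 6 6 7]
Step 6: flows [4->0,4->1,4->2,4->3] -> levels [7 6 7 7 3]
Step 7: flows [0->4,1->4,2->4,3->4] -> levels [6 5 6 6 7]
  -> period-2 cycle (repeats step 5); tank 4 never drops to <=2
Tank 4 never reaches <=2 within 15 steps

Answer: -1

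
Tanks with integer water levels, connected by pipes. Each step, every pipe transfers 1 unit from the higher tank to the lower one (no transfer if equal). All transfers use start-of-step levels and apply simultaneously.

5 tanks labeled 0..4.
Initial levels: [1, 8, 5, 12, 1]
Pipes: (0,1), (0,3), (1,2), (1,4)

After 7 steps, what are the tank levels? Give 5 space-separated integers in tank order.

Step 1: flows [1->0,3->0,1->2,1->4] -> levels [3 5 6 11 2]
Step 2: flows [1->0,3->0,2->1,1->4] -> levels [5 4 5 10 3]
Step 3: flows [0->1,3->0,2->1,1->4] -> levels [5 5 4 9 4]
Step 4: flows [0=1,3->0,1->2,1->4] -> levels [6 3 5 8 5]
Step 5: flows [0->1,3->0,2->1,4->1] -> levels [6 6 4 7 4]
Step 6: flows [0=1,3->0,1->2,1->4] -> levels [7 4 5 6 5]
Step 7: flows [0->1,0->3,2->1,4->1] -> levels [5 7 4 7 4]

Answer: 5 7 4 7 4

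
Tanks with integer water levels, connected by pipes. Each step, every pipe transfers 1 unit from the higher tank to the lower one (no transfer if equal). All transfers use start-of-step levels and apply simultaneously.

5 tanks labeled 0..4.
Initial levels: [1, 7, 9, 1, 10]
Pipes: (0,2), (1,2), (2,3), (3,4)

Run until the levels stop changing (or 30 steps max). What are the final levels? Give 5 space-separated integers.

Answer: 5 5 7 5 6

Derivation:
Step 1: flows [2->0,2->1,2->3,4->3] -> levels [2 8 6 3 9]
Step 2: flows [2->0,1->2,2->3,4->3] -> levels [3 7 5 5 8]
Step 3: flows [2->0,1->2,2=3,4->3] -> levels [4 6 5 6 7]
Step 4: flows [2->0,1->2,3->2,4->3] -> levels [5 5 6 6 6]
Step 5: flows [2->0,2->1,2=3,3=4] -> levels [6 6 4 6 6]
Step 6: flows [0->2,1->2,3->2,3=4] -> levels [5 5 7 5 6]
Step 7: flows [2->0,2->1,2->3,4->3] -> levels [6 6 4 7 5]
Step 8: flows [0->2,1->2,3->2,3->4] -> levels [5 5 7 5 6]
  -> period-2 cycle: step 8 state = step 6 state; never stabilizes
  -> state at step 30: (30-6) mod 2 = 0, same as step 6 -> [5 5 7 5 6]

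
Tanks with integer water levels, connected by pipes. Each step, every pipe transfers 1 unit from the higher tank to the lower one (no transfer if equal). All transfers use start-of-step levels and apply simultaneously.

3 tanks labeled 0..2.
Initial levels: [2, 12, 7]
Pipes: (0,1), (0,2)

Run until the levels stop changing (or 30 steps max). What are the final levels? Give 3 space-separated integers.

Step 1: flows [1->0,2->0] -> levels [4 11 6]
Step 2: flows [1->0,2->0] -> levels [6 10 5]
Step 3: flows [1->0,0->2] -> levels [6 9 6]
Step 4: flows [1->0,0=2] -> levels [7 8 6]
Step 5: flows [1->0,0->2] -> levels [7 7 7]
Step 6: flows [0=1,0=2] -> levels [7 7 7]
  -> stable (no change)

Answer: 7 7 7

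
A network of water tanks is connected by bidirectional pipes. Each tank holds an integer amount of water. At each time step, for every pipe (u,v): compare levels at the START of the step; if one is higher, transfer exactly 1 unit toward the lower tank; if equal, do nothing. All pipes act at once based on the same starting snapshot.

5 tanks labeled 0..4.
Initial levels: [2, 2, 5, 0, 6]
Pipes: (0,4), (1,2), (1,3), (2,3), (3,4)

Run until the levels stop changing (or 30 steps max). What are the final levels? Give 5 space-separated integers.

Answer: 4 3 2 4 2

Derivation:
Step 1: flows [4->0,2->1,1->3,2->3,4->3] -> levels [3 2 3 3 4]
Step 2: flows [4->0,2->1,3->1,2=3,4->3] -> levels [4 4 2 3 2]
Step 3: flows [0->4,1->2,1->3,3->2,3->4] -> levels [3 2 4 2 4]
Step 4: flows [4->0,2->1,1=3,2->3,4->3] -> levels [4 3 2 4 2]
Step 5: flows [0->4,1->2,3->1,3->2,3->4] -> levels [3 3 4 1 4]
Step 6: flows [4->0,2->1,1->3,2->3,4->3] -> levels [4 3 2 4 2]
  -> period-2 cycle: step 6 state = step 4 state; never stabilizes
  -> state at step 30: (30-4) mod 2 = 0, same as step 4 -> [4 3 2 4 2]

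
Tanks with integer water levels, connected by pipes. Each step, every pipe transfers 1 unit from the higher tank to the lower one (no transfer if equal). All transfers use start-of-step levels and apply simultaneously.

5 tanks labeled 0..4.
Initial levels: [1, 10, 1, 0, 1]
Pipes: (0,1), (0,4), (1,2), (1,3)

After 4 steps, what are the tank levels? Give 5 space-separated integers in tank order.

Answer: 1 4 3 2 3

Derivation:
Step 1: flows [1->0,0=4,1->2,1->3] -> levels [2 7 2 1 1]
Step 2: flows [1->0,0->4,1->2,1->3] -> levels [2 4 3 2 2]
Step 3: flows [1->0,0=4,1->2,1->3] -> levels [3 1 4 3 2]
Step 4: flows [0->1,0->4,2->1,3->1] -> levels [1 4 3 2 3]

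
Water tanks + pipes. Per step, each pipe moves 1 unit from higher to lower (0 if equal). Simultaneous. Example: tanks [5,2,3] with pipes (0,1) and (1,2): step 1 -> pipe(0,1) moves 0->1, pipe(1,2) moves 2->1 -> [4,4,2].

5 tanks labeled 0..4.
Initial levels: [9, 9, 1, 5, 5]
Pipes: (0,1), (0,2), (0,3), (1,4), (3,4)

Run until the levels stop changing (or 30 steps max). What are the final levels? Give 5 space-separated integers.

Step 1: flows [0=1,0->2,0->3,1->4,3=4] -> levels [7 8 2 6 6]
Step 2: flows [1->0,0->2,0->3,1->4,3=4] -> levels [6 6 3 7 7]
Step 3: flows [0=1,0->2,3->0,4->1,3=4] -> levels [6 7 4 6 6]
Step 4: flows [1->0,0->2,0=3,1->4,3=4] -> levels [6 5 5 6 7]
Step 5: flows [0->1,0->2,0=3,4->1,4->3] -> levels [4 7 6 7 5]
Step 6: flows [1->0,2->0,3->0,1->4,3->4] -> levels [7 5 5 5 7]
Step 7: flows [0->1,0->2,0->3,4->1,4->3] -> levels [4 7 6 7 5]
  -> period-2 cycle: step 7 state = step 5 state; never stabilizes
  -> state at step 30: (30-5) mod 2 = 1, same as step 6 -> [7 5 5 5 7]

Answer: 7 5 5 5 7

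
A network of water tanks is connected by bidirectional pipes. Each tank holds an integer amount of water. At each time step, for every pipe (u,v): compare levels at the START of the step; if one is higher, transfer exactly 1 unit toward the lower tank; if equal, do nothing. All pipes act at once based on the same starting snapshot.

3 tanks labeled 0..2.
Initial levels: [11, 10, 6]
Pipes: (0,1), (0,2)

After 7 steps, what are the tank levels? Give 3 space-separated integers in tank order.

Step 1: flows [0->1,0->2] -> levels [9 11 7]
Step 2: flows [1->0,0->2] -> levels [9 10 8]
Step 3: flows [1->0,0->2] -> levels [9 9 9]
Step 4: flows [0=1,0=2] -> levels [9 9 9]
  -> stable; steps 5..7 unchanged -> [9 9 9]

Answer: 9 9 9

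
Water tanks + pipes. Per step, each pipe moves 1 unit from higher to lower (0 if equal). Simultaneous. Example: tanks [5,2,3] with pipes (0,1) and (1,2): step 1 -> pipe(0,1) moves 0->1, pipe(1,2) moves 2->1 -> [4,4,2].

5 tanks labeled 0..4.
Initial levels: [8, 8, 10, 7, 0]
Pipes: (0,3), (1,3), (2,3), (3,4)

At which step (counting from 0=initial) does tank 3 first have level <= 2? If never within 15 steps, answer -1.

Step 1: flows [0->3,1->3,2->3,3->4] -> levels [7 7 9 9 1]
Step 2: flows [3->0,3->1,2=3,3->4] -> levels [8 8 9 6 2]
Step 3: flows [0->3,1->3,2->3,3->4] -> levels [7 7 8 8 3]
Step 4: flows [3->0,3->1,2=3,3->4] -> levels [8 8 8 5 4]
Step 5: flows [0->3,1->3,2->3,3->4] -> levels [7 7 7 7 5]
Step 6: flows [0=3,1=3,2=3,3->4] -> levels [7 7 7 6 6]
Step 7: flows [0->3,1->3,2->3,3=4] -> levels [6 6 6 9 6]
Step 8: flows [3->0,3->1,3->2,3->4] -> levels [7 7 7 5 7]
Step 9: flows [0->3,1->3,2->3,4->3] -> levels [6 6 6 9 6]
  -> period-2 cycle (repeats step 7); tank 3 never drops to <=2
Tank 3 never reaches <=2 within 15 steps

Answer: -1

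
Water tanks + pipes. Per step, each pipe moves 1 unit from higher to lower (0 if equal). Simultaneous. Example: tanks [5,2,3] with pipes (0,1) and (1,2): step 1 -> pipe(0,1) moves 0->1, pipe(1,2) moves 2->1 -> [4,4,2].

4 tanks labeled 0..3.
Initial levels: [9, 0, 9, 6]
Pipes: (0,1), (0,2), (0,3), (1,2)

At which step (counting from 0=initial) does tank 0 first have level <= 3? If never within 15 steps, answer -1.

Step 1: flows [0->1,0=2,0->3,2->1] -> levels [7 2 8 7]
Step 2: flows [0->1,2->0,0=3,2->1] -> levels [7 4 6 7]
Step 3: flows [0->1,0->2,0=3,2->1] -> levels [5 6 6 7]
Step 4: flows [1->0,2->0,3->0,1=2] -> levels [8 5 5 6]
Step 5: flows [0->1,0->2,0->3,1=2] -> levels [5 6 6 7]
  -> period-2 cycle (repeats step 3); tank 0 never drops to <=3
Tank 0 never reaches <=3 within 15 steps

Answer: -1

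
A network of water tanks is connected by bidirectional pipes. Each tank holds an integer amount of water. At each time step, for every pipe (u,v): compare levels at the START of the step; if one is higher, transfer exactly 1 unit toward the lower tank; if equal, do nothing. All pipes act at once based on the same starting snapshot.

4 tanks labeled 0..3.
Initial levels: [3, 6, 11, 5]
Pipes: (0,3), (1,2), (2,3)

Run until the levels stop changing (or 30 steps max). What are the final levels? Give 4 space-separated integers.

Step 1: flows [3->0,2->1,2->3] -> levels [4 7 9 5]
Step 2: flows [3->0,2->1,2->3] -> levels [5 8 7 5]
Step 3: flows [0=3,1->2,2->3] -> levels [5 7 7 6]
Step 4: flows [3->0,1=2,2->3] -> levels [6 7 6 6]
Step 5: flows [0=3,1->2,2=3] -> levels [6 6 7 6]
Step 6: flows [0=3,2->1,2->3] -> levels [6 7 5 7]
Step 7: flows [3->0,1->2,3->2] -> levels [7 6 7 5]
Step 8: flows [0->3,2->1,2->3] -> levels [6 7 5 7]
  -> period-2 cycle: step 8 state = step 6 state; never stabilizes
  -> state at step 30: (30-6) mod 2 = 0, same as step 6 -> [6 7 5 7]

Answer: 6 7 5 7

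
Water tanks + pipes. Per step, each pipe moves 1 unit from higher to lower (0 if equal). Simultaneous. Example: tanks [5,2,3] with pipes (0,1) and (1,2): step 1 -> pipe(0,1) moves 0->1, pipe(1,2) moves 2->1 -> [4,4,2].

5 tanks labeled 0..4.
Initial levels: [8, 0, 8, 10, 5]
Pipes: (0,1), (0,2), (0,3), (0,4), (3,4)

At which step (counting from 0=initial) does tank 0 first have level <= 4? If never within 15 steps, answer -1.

Answer: 7

Derivation:
Step 1: flows [0->1,0=2,3->0,0->4,3->4] -> levels [7 1 8 8 7]
Step 2: flows [0->1,2->0,3->0,0=4,3->4] -> levels [8 2 7 6 8]
Step 3: flows [0->1,0->2,0->3,0=4,4->3] -> levels [5 3 8 8 7]
Step 4: flows [0->1,2->0,3->0,4->0,3->4] -> levels [7 4 7 6 7]
Step 5: flows [0->1,0=2,0->3,0=4,4->3] -> levels [5 5 7 8 6]
Step 6: flows [0=1,2->0,3->0,4->0,3->4] -> levels [8 5 6 6 6]
Step 7: flows [0->1,0->2,0->3,0->4,3=4] -> levels [4 6 7 7 7]
Tank 0 first reaches <=4 at step 7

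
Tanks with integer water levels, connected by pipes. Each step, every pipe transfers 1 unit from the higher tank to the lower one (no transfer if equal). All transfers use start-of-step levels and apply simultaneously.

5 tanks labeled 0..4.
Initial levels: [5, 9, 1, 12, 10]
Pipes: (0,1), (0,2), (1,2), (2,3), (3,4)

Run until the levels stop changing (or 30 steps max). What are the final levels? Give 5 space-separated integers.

Step 1: flows [1->0,0->2,1->2,3->2,3->4] -> levels [5 7 4 10 11]
Step 2: flows [1->0,0->2,1->2,3->2,4->3] -> levels [5 5 7 10 10]
Step 3: flows [0=1,2->0,2->1,3->2,3=4] -> levels [6 6 6 9 10]
Step 4: flows [0=1,0=2,1=2,3->2,4->3] -> levels [6 6 7 9 9]
Step 5: flows [0=1,2->0,2->1,3->2,3=4] -> levels [7 7 6 8 9]
Step 6: flows [0=1,0->2,1->2,3->2,4->3] -> levels [6 6 9 8 8]
Step 7: flows [0=1,2->0,2->1,2->3,3=4] -> levels [7 7 6 9 8]
Step 8: flows [0=1,0->2,1->2,3->2,3->4] -> levels [6 6 9 7 9]
Step 9: flows [0=1,2->0,2->1,2->3,4->3] -> levels [7 7 6 9 8]
  -> period-2 cycle: step 9 state = step 7 state; never stabilizes
  -> state at step 30: (30-7) mod 2 = 1, same as step 8 -> [6 6 9 7 9]

Answer: 6 6 9 7 9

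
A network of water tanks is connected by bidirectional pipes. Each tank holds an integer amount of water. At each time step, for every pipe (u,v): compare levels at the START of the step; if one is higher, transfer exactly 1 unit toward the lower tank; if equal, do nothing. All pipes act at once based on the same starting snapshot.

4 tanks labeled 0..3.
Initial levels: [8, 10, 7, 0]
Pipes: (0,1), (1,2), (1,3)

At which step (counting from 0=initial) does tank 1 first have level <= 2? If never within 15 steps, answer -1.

Step 1: flows [1->0,1->2,1->3] -> levels [9 7 8 1]
Step 2: flows [0->1,2->1,1->3] -> levels [8 8 7 2]
Step 3: flows [0=1,1->2,1->3] -> levels [8 6 8 3]
Step 4: flows [0->1,2->1,1->3] -> levels [7 7 7 4]
Step 5: flows [0=1,1=2,1->3] -> levels [7 6 7 5]
Step 6: flows [0->1,2->1,1->3] -> levels [6 7 6 6]
Step 7: flows [1->0,1->2,1->3] -> levels [7 4 7 7]
Step 8: flows [0->1,2->1,3->1] -> levels [6 7 6 6]
  -> period-2 cycle (repeats step 6); tank 1 never drops to <=2
Tank 1 never reaches <=2 within 15 steps

Answer: -1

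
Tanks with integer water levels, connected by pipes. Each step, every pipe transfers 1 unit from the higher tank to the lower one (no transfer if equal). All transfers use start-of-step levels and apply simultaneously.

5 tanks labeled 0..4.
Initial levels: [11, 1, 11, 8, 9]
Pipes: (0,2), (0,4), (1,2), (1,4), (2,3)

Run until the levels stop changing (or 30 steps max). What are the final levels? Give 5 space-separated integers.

Answer: 7 7 9 8 9

Derivation:
Step 1: flows [0=2,0->4,2->1,4->1,2->3] -> levels [10 3 9 9 9]
Step 2: flows [0->2,0->4,2->1,4->1,2=3] -> levels [8 5 9 9 9]
Step 3: flows [2->0,4->0,2->1,4->1,2=3] -> levels [10 7 7 9 7]
Step 4: flows [0->2,0->4,1=2,1=4,3->2] -> levels [8 7 9 8 8]
Step 5: flows [2->0,0=4,2->1,4->1,2->3] -> levels [9 9 6 9 7]
Step 6: flows [0->2,0->4,1->2,1->4,3->2] -> levels [7 7 9 8 9]
Step 7: flows [2->0,4->0,2->1,4->1,2->3] -> levels [9 9 6 9 7]
  -> period-2 cycle: step 7 state = step 5 state; never stabilizes
  -> state at step 30: (30-5) mod 2 = 1, same as step 6 -> [7 7 9 8 9]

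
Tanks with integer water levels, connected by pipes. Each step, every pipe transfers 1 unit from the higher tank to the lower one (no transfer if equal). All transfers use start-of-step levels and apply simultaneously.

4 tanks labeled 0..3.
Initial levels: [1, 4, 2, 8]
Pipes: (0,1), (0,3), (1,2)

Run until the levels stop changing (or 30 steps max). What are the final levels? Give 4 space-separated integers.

Step 1: flows [1->0,3->0,1->2] -> levels [3 2 3 7]
Step 2: flows [0->1,3->0,2->1] -> levels [3 4 2 6]
Step 3: flows [1->0,3->0,1->2] -> levels [5 2 3 5]
Step 4: flows [0->1,0=3,2->1] -> levels [4 4 2 5]
Step 5: flows [0=1,3->0,1->2] -> levels [5 3 3 4]
Step 6: flows [0->1,0->3,1=2] -> levels [3 4 3 5]
Step 7: flows [1->0,3->0,1->2] -> levels [5 2 4 4]
Step 8: flows [0->1,0->3,2->1] -> levels [3 4 3 5]
  -> period-2 cycle: step 8 state = step 6 state; never stabilizes
  -> state at step 30: (30-6) mod 2 = 0, same as step 6 -> [3 4 3 5]

Answer: 3 4 3 5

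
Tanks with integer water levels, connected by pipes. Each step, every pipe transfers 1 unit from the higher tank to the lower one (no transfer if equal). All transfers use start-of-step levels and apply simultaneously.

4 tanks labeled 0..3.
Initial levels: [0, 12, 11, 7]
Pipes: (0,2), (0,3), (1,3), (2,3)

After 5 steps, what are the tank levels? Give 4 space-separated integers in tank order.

Answer: 6 7 8 9

Derivation:
Step 1: flows [2->0,3->0,1->3,2->3] -> levels [2 11 9 8]
Step 2: flows [2->0,3->0,1->3,2->3] -> levels [4 10 7 9]
Step 3: flows [2->0,3->0,1->3,3->2] -> levels [6 9 7 8]
Step 4: flows [2->0,3->0,1->3,3->2] -> levels [8 8 7 7]
Step 5: flows [0->2,0->3,1->3,2=3] -> levels [6 7 8 9]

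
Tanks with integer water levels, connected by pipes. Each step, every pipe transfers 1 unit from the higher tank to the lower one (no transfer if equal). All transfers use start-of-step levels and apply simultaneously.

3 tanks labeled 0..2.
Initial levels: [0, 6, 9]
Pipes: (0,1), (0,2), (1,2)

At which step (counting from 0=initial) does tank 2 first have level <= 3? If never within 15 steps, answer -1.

Step 1: flows [1->0,2->0,2->1] -> levels [2 6 7]
Step 2: flows [1->0,2->0,2->1] -> levels [4 6 5]
Step 3: flows [1->0,2->0,1->2] -> levels [6 4 5]
Step 4: flows [0->1,0->2,2->1] -> levels [4 6 5]
  -> period-2 cycle (repeats step 2); tank 2 never drops to <=3
Tank 2 never reaches <=3 within 15 steps

Answer: -1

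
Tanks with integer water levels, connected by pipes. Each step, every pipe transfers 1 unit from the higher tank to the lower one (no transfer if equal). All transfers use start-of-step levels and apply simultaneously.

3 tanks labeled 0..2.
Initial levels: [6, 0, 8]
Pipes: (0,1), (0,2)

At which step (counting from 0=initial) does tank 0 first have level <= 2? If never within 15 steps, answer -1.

Answer: -1

Derivation:
Step 1: flows [0->1,2->0] -> levels [6 1 7]
Step 2: flows [0->1,2->0] -> levels [6 2 6]
Step 3: flows [0->1,0=2] -> levels [5 3 6]
Step 4: flows [0->1,2->0] -> levels [5 4 5]
Step 5: flows [0->1,0=2] -> levels [4 5 5]
Step 6: flows [1->0,2->0] -> levels [6 4 4]
Step 7: flows [0->1,0->2] -> levels [4 5 5]
  -> period-2 cycle (repeats step 5); tank 0 never drops to <=2
Tank 0 never reaches <=2 within 15 steps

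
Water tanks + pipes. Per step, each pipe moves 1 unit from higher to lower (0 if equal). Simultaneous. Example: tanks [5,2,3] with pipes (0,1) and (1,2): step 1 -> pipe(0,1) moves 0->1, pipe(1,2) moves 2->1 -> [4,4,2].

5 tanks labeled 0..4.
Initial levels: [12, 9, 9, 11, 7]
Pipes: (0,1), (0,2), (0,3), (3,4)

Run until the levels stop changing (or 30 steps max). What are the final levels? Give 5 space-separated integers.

Step 1: flows [0->1,0->2,0->3,3->4] -> levels [9 10 10 11 8]
Step 2: flows [1->0,2->0,3->0,3->4] -> levels [12 9 9 9 9]
Step 3: flows [0->1,0->2,0->3,3=4] -> levels [9 10 10 10 9]
Step 4: flows [1->0,2->0,3->0,3->4] -> levels [12 9 9 8 10]
Step 5: flows [0->1,0->2,0->3,4->3] -> levels [9 10 10 10 9]
  -> period-2 cycle: step 5 state = step 3 state; never stabilizes
  -> state at step 30: (30-3) mod 2 = 1, same as step 4 -> [12 9 9 8 10]

Answer: 12 9 9 8 10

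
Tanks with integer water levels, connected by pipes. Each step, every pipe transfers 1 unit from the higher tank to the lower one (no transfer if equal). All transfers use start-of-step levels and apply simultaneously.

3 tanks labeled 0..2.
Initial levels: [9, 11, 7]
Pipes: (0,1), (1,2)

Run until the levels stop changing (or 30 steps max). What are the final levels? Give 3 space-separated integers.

Answer: 9 9 9

Derivation:
Step 1: flows [1->0,1->2] -> levels [10 9 8]
Step 2: flows [0->1,1->2] -> levels [9 9 9]
Step 3: flows [0=1,1=2] -> levels [9 9 9]
  -> stable (no change)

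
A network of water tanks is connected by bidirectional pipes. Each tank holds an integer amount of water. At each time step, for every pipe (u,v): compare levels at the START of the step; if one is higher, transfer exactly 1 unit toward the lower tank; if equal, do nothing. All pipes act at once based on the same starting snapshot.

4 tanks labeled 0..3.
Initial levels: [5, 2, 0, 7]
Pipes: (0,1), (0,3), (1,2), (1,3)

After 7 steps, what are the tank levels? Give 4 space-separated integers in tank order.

Step 1: flows [0->1,3->0,1->2,3->1] -> levels [5 3 1 5]
Step 2: flows [0->1,0=3,1->2,3->1] -> levels [4 4 2 4]
Step 3: flows [0=1,0=3,1->2,1=3] -> levels [4 3 3 4]
Step 4: flows [0->1,0=3,1=2,3->1] -> levels [3 5 3 3]
Step 5: flows [1->0,0=3,1->2,1->3] -> levels [4 2 4 4]
Step 6: flows [0->1,0=3,2->1,3->1] -> levels [3 5 3 3]
  -> period-2 cycle: step 6 state = step 4 state
  -> state at step 7: (7-4) mod 2 = 1, same as step 5 -> [4 2 4 4]

Answer: 4 2 4 4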